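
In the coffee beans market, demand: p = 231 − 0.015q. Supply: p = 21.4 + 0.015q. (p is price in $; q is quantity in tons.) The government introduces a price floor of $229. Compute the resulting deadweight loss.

$704522.67

Competitive equilibrium: 231 − 0.015q = 21.4 + 0.015q → q* = 6986.6667, p* = 126.2.
At the floor p = 229, quantity demanded = (231 − 229)/0.015 = 133.3333.
Sellers' marginal cost at q' = 133.3333: 21.4 + 0.015·133.3333 = 23.4.
Δq = 6986.6667 − 133.3333 = 6853.3334; wedge = 229 − 23.4 = 205.6.
DWL = ½ × 6853.3334 × 205.6 = $704522.67.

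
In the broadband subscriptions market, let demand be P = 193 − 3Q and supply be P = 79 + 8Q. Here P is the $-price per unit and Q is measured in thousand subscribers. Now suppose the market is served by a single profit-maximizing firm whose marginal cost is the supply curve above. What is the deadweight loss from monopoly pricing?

$27.13 thousand

Competitive equilibrium: 193 − 3Q = 79 + 8Q → Q* = 10.36364, P* = 161.90909.
Marginal revenue: MR = 193 − 6Q. Set MR = MC: 193 − 6Q = 79 + 8Q → Q_m = 8.14286.
Price P_m = 193 − 3·8.14286 = 168.57142; MC(Q_m) = 79 + 8·8.14286 = 144.14288.
Competitive Q* = 10.36364, so ΔQ = 2.22078; wedge = 168.57142 − 144.14288 = 24.42854.
The triangle = ½ × 2.22078 × 24.42854 = $27.13 thousand.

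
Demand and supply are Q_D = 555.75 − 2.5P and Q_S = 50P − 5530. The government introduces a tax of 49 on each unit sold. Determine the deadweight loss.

2858.33

In inverse form: demand P = 222.3 − 0.4Q, supply P = 110.6 + 0.02Q.
Competitive equilibrium: 222.3 − 0.4Q = 110.6 + 0.02Q → Q* = 265.9524, P* = 115.919.
With the tax, the buyer price exceeds the seller price by 49: (222.3 − 0.4Q) − (110.6 + 0.02Q) = 49 → Q' = 149.2857.
ΔQ = 265.9524 − 149.2857 = 116.6667; the wedge equals the tax, 49.
Welfare loss = ½ × 116.6667 × 49 = 2858.33.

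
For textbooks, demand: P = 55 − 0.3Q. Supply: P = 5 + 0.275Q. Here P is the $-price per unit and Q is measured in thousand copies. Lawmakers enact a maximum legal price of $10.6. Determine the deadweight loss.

$1274.95 thousand

Competitive equilibrium: 55 − 0.3Q = 5 + 0.275Q → Q* = 86.9565, P* = 28.913.
At the ceiling P = 10.6, quantity supplied = (10.6 − 5)/0.275 = 20.3636.
Willingness to pay at Q' = 20.3636: 55 − 0.3·20.3636 = 48.8909.
ΔQ = 86.9565 − 20.3636 = 66.5929; wedge = 48.8909 − 10.6 = 38.2909.
DWL = ½ × 66.5929 × 38.2909 = $1274.95 thousand.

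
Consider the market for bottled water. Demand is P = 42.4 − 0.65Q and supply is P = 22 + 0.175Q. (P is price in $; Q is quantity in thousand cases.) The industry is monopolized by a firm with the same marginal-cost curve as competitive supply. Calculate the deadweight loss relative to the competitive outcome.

Competitive equilibrium: 42.4 − 0.65Q = 22 + 0.175Q → Q* = 24.7273, P* = 26.3273.
Marginal revenue: MR = 42.4 − 1.3Q. Set MR = MC: 42.4 − 1.3Q = 22 + 0.175Q → Q_m = 13.8305.
Price P_m = 42.4 − 0.65·13.8305 = 33.4102; MC(Q_m) = 22 + 0.175·13.8305 = 24.4203.
Competitive Q* = 24.7273, so ΔQ = 10.8968; wedge = 33.4102 − 24.4203 = 8.9899.
Deadweight loss = ½ × 10.8968 × 8.9899 = $48.98 thousand.

$48.98 thousand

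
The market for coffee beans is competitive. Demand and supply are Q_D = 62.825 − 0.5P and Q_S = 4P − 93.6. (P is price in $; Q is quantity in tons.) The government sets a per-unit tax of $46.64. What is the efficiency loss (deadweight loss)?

$483.40

In inverse form: demand P = 125.65 − 2Q, supply P = 23.4 + 0.25Q.
Competitive equilibrium: 125.65 − 2Q = 23.4 + 0.25Q → Q* = 45.4444, P* = 34.7611.
With the tax, the buyer price exceeds the seller price by 46.64: (125.65 − 2Q) − (23.4 + 0.25Q) = 46.64 → Q' = 24.7156.
ΔQ = 45.4444 − 24.7156 = 20.7288; the wedge equals the tax, 46.64.
Deadweight loss = ½ × 20.7288 × 46.64 = $483.40.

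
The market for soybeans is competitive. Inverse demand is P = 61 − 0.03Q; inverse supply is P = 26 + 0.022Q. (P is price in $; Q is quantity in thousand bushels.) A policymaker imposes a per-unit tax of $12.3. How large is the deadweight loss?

$1454.71 thousand

Competitive equilibrium: 61 − 0.03Q = 26 + 0.022Q → Q* = 673.0769, P* = 40.8077.
With the tax, the buyer price exceeds the seller price by 12.3: (61 − 0.03Q) − (26 + 0.022Q) = 12.3 → Q' = 436.5385.
ΔQ = 673.0769 − 436.5385 = 236.5384; the wedge equals the tax, 12.3.
Welfare loss = ½ × 236.5384 × 12.3 = $1454.71 thousand.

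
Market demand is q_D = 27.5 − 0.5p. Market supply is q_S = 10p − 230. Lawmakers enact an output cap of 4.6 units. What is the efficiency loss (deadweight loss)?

118.83

In inverse form: demand p = 55 − 2q, supply p = 23 + 0.1q.
Competitive equilibrium: 55 − 2q = 23 + 0.1q → q* = 15.2381, p* = 24.5238.
At q = 4.6: demand price = 55 − 2·4.6 = 45.8; supply price = 23 + 0.1·4.6 = 23.46.
Δq = 15.2381 − 4.6 = 10.6381; wedge = 45.8 − 23.46 = 22.34.
The triangle = ½ × 10.6381 × 22.34 = 118.83.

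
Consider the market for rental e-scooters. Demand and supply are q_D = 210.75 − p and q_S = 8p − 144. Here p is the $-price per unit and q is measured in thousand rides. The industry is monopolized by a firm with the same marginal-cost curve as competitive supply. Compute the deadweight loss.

In inverse form: demand p = 210.75 − q, supply p = 18 + 0.125q.
Competitive equilibrium: 210.75 − q = 18 + 0.125q → q* = 171.3333, p* = 39.4167.
Marginal revenue: MR = 210.75 − 2q. Set MR = MC: 210.75 − 2q = 18 + 0.125q → q_m = 90.7059.
Price p_m = 210.75 − 1·90.7059 = 120.0441; MC(q_m) = 18 + 0.125·90.7059 = 29.3382.
Competitive q* = 171.3333, so Δq = 80.6274; wedge = 120.0441 − 29.3382 = 90.7059.
The triangle = ½ × 80.6274 × 90.7059 = $3656.69 thousand.

$3656.69 thousand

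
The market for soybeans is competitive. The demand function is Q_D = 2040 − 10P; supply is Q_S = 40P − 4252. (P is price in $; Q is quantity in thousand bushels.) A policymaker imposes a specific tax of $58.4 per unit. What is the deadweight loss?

In inverse form: demand P = 204 − 0.1Q, supply P = 106.3 + 0.025Q.
Competitive equilibrium: 204 − 0.1Q = 106.3 + 0.025Q → Q* = 781.6, P* = 125.84.
With the tax, the buyer price exceeds the seller price by 58.4: (204 − 0.1Q) − (106.3 + 0.025Q) = 58.4 → Q' = 314.4.
ΔQ = 781.6 − 314.4 = 467.2; the wedge equals the tax, 58.4.
The triangle = ½ × 467.2 × 58.4 = $13642.24 thousand.

$13642.24 thousand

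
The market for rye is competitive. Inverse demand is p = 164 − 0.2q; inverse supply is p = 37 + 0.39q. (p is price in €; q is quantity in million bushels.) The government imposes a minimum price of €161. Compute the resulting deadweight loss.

€11830.02 million

Competitive equilibrium: 164 − 0.2q = 37 + 0.39q → q* = 215.2542, p* = 120.9492.
At the floor p = 161, quantity demanded = (164 − 161)/0.2 = 15.
Sellers' marginal cost at q' = 15: 37 + 0.39·15 = 42.85.
Δq = 215.2542 − 15 = 200.2542; wedge = 161 − 42.85 = 118.15.
Deadweight loss = ½ × 200.2542 × 118.15 = €11830.02 million.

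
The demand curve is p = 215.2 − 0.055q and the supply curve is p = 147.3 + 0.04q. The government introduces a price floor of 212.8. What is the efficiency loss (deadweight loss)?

21392.85

Competitive equilibrium: 215.2 − 0.055q = 147.3 + 0.04q → q* = 714.73684, p* = 175.88947.
At the floor p = 212.8, quantity demanded = (215.2 − 212.8)/0.055 = 43.63636.
Sellers' marginal cost at q' = 43.63636: 147.3 + 0.04·43.63636 = 149.04545.
Δq = 714.73684 − 43.63636 = 671.10048; wedge = 212.8 − 149.04545 = 63.75455.
Deadweight loss = ½ × 671.10048 × 63.75455 = 21392.85.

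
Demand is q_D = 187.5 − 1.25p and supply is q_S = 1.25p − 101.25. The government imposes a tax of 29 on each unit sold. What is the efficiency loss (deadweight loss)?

262.81

In inverse form: demand p = 150 − 0.8q, supply p = 81 + 0.8q.
Competitive equilibrium: 150 − 0.8q = 81 + 0.8q → q* = 43.125, p* = 115.5.
With the tax, the buyer price exceeds the seller price by 29: (150 − 0.8q) − (81 + 0.8q) = 29 → q' = 25.
Δq = 43.125 − 25 = 18.125; the wedge equals the tax, 29.
The triangle = ½ × 18.125 × 29 = 262.81.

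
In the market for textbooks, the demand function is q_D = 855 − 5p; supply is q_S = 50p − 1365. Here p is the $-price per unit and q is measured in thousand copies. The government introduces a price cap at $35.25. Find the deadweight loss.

$7191.05 thousand

In inverse form: demand p = 171 − 0.2q, supply p = 27.3 + 0.02q.
Competitive equilibrium: 171 − 0.2q = 27.3 + 0.02q → q* = 653.1818, p* = 40.3636.
At the ceiling p = 35.25, quantity supplied = (35.25 − 27.3)/0.02 = 397.5.
Willingness to pay at q' = 397.5: 171 − 0.2·397.5 = 91.5.
Δq = 653.1818 − 397.5 = 255.6818; wedge = 91.5 − 35.25 = 56.25.
Deadweight loss = ½ × 255.6818 × 56.25 = $7191.05 thousand.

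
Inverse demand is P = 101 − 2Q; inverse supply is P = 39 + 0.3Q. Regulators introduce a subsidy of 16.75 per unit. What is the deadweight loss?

60.99

Competitive equilibrium: 101 − 2Q = 39 + 0.3Q → Q* = 26.9565, P* = 47.087.
The subsidy lowers effective supply by 16.75: P = 22.25 + 0.3Q.
New quantity: 101 − 2Q = 22.25 + 0.3Q → Q' = 34.2391.
Overproduction ΔQ = 34.2391 − 26.9565 = 7.2826; wedge = subsidy = 16.75.
DWL = ½ × 7.2826 × 16.75 = 60.99.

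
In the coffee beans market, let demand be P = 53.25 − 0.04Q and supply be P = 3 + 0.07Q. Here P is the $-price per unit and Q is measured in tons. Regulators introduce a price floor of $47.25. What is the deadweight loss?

$5177.56

Competitive equilibrium: 53.25 − 0.04Q = 3 + 0.07Q → Q* = 456.8182, P* = 34.9773.
At the floor P = 47.25, quantity demanded = (53.25 − 47.25)/0.04 = 150.
Sellers' marginal cost at Q' = 150: 3 + 0.07·150 = 13.5.
ΔQ = 456.8182 − 150 = 306.8182; wedge = 47.25 − 13.5 = 33.75.
The triangle = ½ × 306.8182 × 33.75 = $5177.56.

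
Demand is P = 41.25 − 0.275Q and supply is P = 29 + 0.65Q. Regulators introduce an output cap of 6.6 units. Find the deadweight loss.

Competitive equilibrium: 41.25 − 0.275Q = 29 + 0.65Q → Q* = 13.2432, P* = 37.6081.
At Q = 6.6: demand price = 41.25 − 0.275·6.6 = 39.435; supply price = 29 + 0.65·6.6 = 33.29.
ΔQ = 13.2432 − 6.6 = 6.6432; wedge = 39.435 − 33.29 = 6.145.
The triangle = ½ × 6.6432 × 6.145 = 20.41.

20.41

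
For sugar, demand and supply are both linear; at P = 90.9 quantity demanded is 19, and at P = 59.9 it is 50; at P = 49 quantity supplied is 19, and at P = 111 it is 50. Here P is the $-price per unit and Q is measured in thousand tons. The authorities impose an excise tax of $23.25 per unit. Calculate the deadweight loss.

$90.09 thousand

Demand slope = (59.9 − 90.9)/(50 − 19) = −1, so P = 109.9 − Q.
Supply slope = (111 − 49)/(50 − 19) = 2, so P = 11 + 2Q.
Competitive equilibrium: 109.9 − Q = 11 + 2Q → Q* = 32.9667, P* = 76.9333.
With the tax, the buyer price exceeds the seller price by 23.25: (109.9 − Q) − (11 + 2Q) = 23.25 → Q' = 25.2167.
ΔQ = 32.9667 − 25.2167 = 7.75; the wedge equals the tax, 23.25.
Welfare loss = ½ × 7.75 × 23.25 = $90.09 thousand.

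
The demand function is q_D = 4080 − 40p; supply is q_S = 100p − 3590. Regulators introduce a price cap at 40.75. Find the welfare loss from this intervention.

34475.22

In inverse form: demand p = 102 − 0.025q, supply p = 35.9 + 0.01q.
Competitive equilibrium: 102 − 0.025q = 35.9 + 0.01q → q* = 1888.5714, p* = 54.7857.
At the ceiling p = 40.75, quantity supplied = (40.75 − 35.9)/0.01 = 485.
Willingness to pay at q' = 485: 102 − 0.025·485 = 89.875.
Δq = 1888.5714 − 485 = 1403.5714; wedge = 89.875 − 40.75 = 49.125.
Welfare loss = ½ × 1403.5714 × 49.125 = 34475.22.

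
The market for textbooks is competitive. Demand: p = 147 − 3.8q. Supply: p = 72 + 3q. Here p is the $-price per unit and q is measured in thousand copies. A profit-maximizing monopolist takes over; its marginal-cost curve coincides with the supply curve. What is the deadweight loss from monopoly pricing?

$53.15 thousand

Competitive equilibrium: 147 − 3.8q = 72 + 3q → q* = 11.0294, p* = 105.0882.
Marginal revenue: MR = 147 − 7.6q. Set MR = MC: 147 − 7.6q = 72 + 3q → q_m = 7.0755.
Price p_m = 147 − 3.8·7.0755 = 120.1131; MC(q_m) = 72 + 3·7.0755 = 93.2265.
Competitive q* = 11.0294, so Δq = 3.9539; wedge = 120.1131 − 93.2265 = 26.8866.
The triangle = ½ × 3.9539 × 26.8866 = $53.15 thousand.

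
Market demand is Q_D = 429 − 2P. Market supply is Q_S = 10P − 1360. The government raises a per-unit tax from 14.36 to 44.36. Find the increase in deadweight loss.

In inverse form: demand P = 214.5 − 0.5Q, supply P = 136 + 0.1Q.
Competitive equilibrium: 214.5 − 0.5Q = 136 + 0.1Q → Q* = 130.8333, P* = 149.0833.
For a per-unit tax t: ΔQ = t/0.6, so DWL = ½·t·(t/0.6) = t²/1.2.
At t = 14.36: DWL = 171.841. At t = 44.36: DWL = 1639.841.
Increase = 1639.841 − 171.841 = 1468.

1468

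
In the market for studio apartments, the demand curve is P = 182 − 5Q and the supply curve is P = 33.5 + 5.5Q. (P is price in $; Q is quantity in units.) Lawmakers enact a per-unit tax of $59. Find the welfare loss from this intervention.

Competitive equilibrium: 182 − 5Q = 33.5 + 5.5Q → Q* = 14.1429, P* = 111.2857.
With the tax, the buyer price exceeds the seller price by 59: (182 − 5Q) − (33.5 + 5.5Q) = 59 → Q' = 8.5238.
ΔQ = 14.1429 − 8.5238 = 5.6191; the wedge equals the tax, 59.
DWL = ½ × 5.6191 × 59 = $165.76.

$165.76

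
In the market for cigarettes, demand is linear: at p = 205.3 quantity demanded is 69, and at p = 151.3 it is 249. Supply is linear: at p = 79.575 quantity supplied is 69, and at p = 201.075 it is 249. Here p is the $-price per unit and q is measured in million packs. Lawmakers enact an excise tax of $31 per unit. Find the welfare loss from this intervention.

Demand slope = (151.3 − 205.3)/(249 − 69) = −0.3, so p = 226 − 0.3q.
Supply slope = (201.075 − 79.575)/(249 − 69) = 0.675, so p = 33 + 0.675q.
Competitive equilibrium: 226 − 0.3q = 33 + 0.675q → q* = 197.9487, p* = 166.6154.
With the tax, the buyer price exceeds the seller price by 31: (226 − 0.3q) − (33 + 0.675q) = 31 → q' = 166.1538.
Δq = 197.9487 − 166.1538 = 31.7949; the wedge equals the tax, 31.
Deadweight loss = ½ × 31.7949 × 31 = $492.82 million.

$492.82 million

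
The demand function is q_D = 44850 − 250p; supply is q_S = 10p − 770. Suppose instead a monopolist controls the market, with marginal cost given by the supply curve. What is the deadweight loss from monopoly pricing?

In inverse form: demand p = 179.4 − 0.004q, supply p = 77 + 0.1q.
Competitive equilibrium: 179.4 − 0.004q = 77 + 0.1q → q* = 984.6154, p* = 175.4615.
Marginal revenue: MR = 179.4 − 0.008q. Set MR = MC: 179.4 − 0.008q = 77 + 0.1q → q_m = 948.1481.
Price p_m = 179.4 − 0.004·948.1481 = 175.6074; MC(q_m) = 77 + 0.1·948.1481 = 171.8148.
Competitive q* = 984.6154, so Δq = 36.4673; wedge = 175.6074 − 171.8148 = 3.7926.
Welfare loss = ½ × 36.4673 × 3.7926 = 69.15.

69.15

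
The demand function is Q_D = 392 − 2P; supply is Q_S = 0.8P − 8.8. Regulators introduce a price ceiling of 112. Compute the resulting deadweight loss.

In inverse form: demand P = 196 − 0.5Q, supply P = 11 + 1.25Q.
Competitive equilibrium: 196 − 0.5Q = 11 + 1.25Q → Q* = 105.7143, P* = 143.1429.
At the ceiling P = 112, quantity supplied = (112 − 11)/1.25 = 80.8.
Willingness to pay at Q' = 80.8: 196 − 0.5·80.8 = 155.6.
ΔQ = 105.7143 − 80.8 = 24.9143; wedge = 155.6 − 112 = 43.6.
DWL = ½ × 24.9143 × 43.6 = 543.13.

543.13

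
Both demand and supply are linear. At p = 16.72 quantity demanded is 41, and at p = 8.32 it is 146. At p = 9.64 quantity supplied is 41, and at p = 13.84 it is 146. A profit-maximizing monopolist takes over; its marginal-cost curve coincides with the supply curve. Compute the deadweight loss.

Demand slope = (8.32 − 16.72)/(146 − 41) = −0.08, so p = 20 − 0.08q.
Supply slope = (13.84 − 9.64)/(146 − 41) = 0.04, so p = 8 + 0.04q.
Competitive equilibrium: 20 − 0.08q = 8 + 0.04q → q* = 100, p* = 12.
Marginal revenue: MR = 20 − 0.16q. Set MR = MC: 20 − 0.16q = 8 + 0.04q → q_m = 60.
Price p_m = 20 − 0.08·60 = 15.2; MC(q_m) = 8 + 0.04·60 = 10.4.
Competitive q* = 100, so Δq = 40; wedge = 15.2 − 10.4 = 4.8.
DWL = ½ × 40 × 4.8 = 96.

96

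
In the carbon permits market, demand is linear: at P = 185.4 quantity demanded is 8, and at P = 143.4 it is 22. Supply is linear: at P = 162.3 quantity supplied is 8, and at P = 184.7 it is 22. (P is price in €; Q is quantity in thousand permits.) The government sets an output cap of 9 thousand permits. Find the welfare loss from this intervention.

€37.20 thousand

Demand slope = (143.4 − 185.4)/(22 − 8) = −3, so P = 209.4 − 3Q.
Supply slope = (184.7 − 162.3)/(22 − 8) = 1.6, so P = 149.5 + 1.6Q.
Competitive equilibrium: 209.4 − 3Q = 149.5 + 1.6Q → Q* = 13.0217, P* = 170.3348.
At Q = 9: demand price = 209.4 − 3·9 = 182.4; supply price = 149.5 + 1.6·9 = 163.9.
ΔQ = 13.0217 − 9 = 4.0217; wedge = 182.4 − 163.9 = 18.5.
Welfare loss = ½ × 4.0217 × 18.5 = €37.20 thousand.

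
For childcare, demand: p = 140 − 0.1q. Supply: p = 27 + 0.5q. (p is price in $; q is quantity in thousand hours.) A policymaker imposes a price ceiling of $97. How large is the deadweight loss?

Competitive equilibrium: 140 − 0.1q = 27 + 0.5q → q* = 188.3333, p* = 121.1667.
At the ceiling p = 97, quantity supplied = (97 − 27)/0.5 = 140.
Willingness to pay at q' = 140: 140 − 0.1·140 = 126.
Δq = 188.3333 − 140 = 48.3333; wedge = 126 − 97 = 29.
Deadweight loss = ½ × 48.3333 × 29 = $700.83 thousand.

$700.83 thousand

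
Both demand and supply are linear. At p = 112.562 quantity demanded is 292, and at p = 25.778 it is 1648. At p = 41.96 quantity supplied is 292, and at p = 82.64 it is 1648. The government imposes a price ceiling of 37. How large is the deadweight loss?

Demand slope = (25.778 − 112.562)/(1648 − 292) = −0.064, so p = 131.25 − 0.064q.
Supply slope = (82.64 − 41.96)/(1648 − 292) = 0.03, so p = 33.2 + 0.03q.
Competitive equilibrium: 131.25 − 0.064q = 33.2 + 0.03q → q* = 1043.08511, p* = 64.49255.
At the ceiling p = 37, quantity supplied = (37 − 33.2)/0.03 = 126.66667.
Willingness to pay at q' = 126.66667: 131.25 − 0.064·126.66667 = 123.14333.
Δq = 1043.08511 − 126.66667 = 916.41844; wedge = 123.14333 − 37 = 86.14333.
DWL = ½ × 916.41844 × 86.14333 = 39471.67.

39471.67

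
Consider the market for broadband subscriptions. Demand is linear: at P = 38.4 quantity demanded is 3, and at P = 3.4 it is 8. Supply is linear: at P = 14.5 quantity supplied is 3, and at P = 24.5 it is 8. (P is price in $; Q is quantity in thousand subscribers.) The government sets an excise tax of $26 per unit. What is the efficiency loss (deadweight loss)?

Demand slope = (3.4 − 38.4)/(8 − 3) = −7, so P = 59.4 − 7Q.
Supply slope = (24.5 − 14.5)/(8 − 3) = 2, so P = 8.5 + 2Q.
Competitive equilibrium: 59.4 − 7Q = 8.5 + 2Q → Q* = 5.6556, P* = 19.8111.
With the tax, the buyer price exceeds the seller price by 26: (59.4 − 7Q) − (8.5 + 2Q) = 26 → Q' = 2.7667.
ΔQ = 5.6556 − 2.7667 = 2.8889; the wedge equals the tax, 26.
Welfare loss = ½ × 2.8889 × 26 = $37.56 thousand.

$37.56 thousand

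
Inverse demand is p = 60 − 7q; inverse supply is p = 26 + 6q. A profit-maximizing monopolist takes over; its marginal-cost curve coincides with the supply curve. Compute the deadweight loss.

Competitive equilibrium: 60 − 7q = 26 + 6q → q* = 2.6154, p* = 41.6923.
Marginal revenue: MR = 60 − 14q. Set MR = MC: 60 − 14q = 26 + 6q → q_m = 1.7.
Price p_m = 60 − 7·1.7 = 48.1; MC(q_m) = 26 + 6·1.7 = 36.2.
Competitive q* = 2.6154, so Δq = 0.9154; wedge = 48.1 − 36.2 = 11.9.
Welfare loss = ½ × 0.9154 × 11.9 = 5.45.

5.45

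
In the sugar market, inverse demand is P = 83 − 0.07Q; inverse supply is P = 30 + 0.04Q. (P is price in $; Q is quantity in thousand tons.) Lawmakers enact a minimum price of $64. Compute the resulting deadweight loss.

$2434.51 thousand

Competitive equilibrium: 83 − 0.07Q = 30 + 0.04Q → Q* = 481.8182, P* = 49.2727.
At the floor P = 64, quantity demanded = (83 − 64)/0.07 = 271.4286.
Sellers' marginal cost at Q' = 271.4286: 30 + 0.04·271.4286 = 40.8571.
ΔQ = 481.8182 − 271.4286 = 210.3896; wedge = 64 − 40.8571 = 23.1429.
DWL = ½ × 210.3896 × 23.1429 = $2434.51 thousand.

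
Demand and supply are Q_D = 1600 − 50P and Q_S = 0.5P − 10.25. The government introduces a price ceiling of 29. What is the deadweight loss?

In inverse form: demand P = 32 − 0.02Q, supply P = 20.5 + 2Q.
Competitive equilibrium: 32 − 0.02Q = 20.5 + 2Q → Q* = 5.6931, P* = 31.8861.
At the ceiling P = 29, quantity supplied = (29 − 20.5)/2 = 4.25.
Willingness to pay at Q' = 4.25: 32 − 0.02·4.25 = 31.915.
ΔQ = 5.6931 − 4.25 = 1.4431; wedge = 31.915 − 29 = 2.915.
Welfare loss = ½ × 1.4431 × 2.915 = 2.10.

2.10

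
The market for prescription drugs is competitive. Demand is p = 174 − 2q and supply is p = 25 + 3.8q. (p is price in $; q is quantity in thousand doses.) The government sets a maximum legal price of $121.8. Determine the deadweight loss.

Competitive equilibrium: 174 − 2q = 25 + 3.8q → q* = 25.6897, p* = 122.6207.
At the ceiling p = 121.8, quantity supplied = (121.8 − 25)/3.8 = 25.4737.
Willingness to pay at q' = 25.4737: 174 − 2·25.4737 = 123.0526.
Δq = 25.6897 − 25.4737 = 0.216; wedge = 123.0526 − 121.8 = 1.2526.
Welfare loss = ½ × 0.216 × 1.2526 = $0.14 thousand.

$0.14 thousand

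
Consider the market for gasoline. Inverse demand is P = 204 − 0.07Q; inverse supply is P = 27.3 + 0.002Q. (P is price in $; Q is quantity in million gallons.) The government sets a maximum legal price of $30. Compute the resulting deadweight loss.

$43890.625 million

Competitive equilibrium: 204 − 0.07Q = 27.3 + 0.002Q → Q* = 2454.16667, P* = 32.20833.
At the ceiling P = 30, quantity supplied = (30 − 27.3)/0.002 = 1350.
Willingness to pay at Q' = 1350: 204 − 0.07·1350 = 109.5.
ΔQ = 2454.16667 − 1350 = 1104.16667; wedge = 109.5 − 30 = 79.5.
Deadweight loss = ½ × 1104.16667 × 79.5 = $43890.625 million.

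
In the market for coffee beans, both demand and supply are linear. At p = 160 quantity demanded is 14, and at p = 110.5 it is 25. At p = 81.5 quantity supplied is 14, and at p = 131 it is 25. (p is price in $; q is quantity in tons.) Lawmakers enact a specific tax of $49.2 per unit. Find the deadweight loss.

Demand slope = (110.5 − 160)/(25 − 14) = −4.5, so p = 223 − 4.5q.
Supply slope = (131 − 81.5)/(25 − 14) = 4.5, so p = 18.5 + 4.5q.
Competitive equilibrium: 223 − 4.5q = 18.5 + 4.5q → q* = 22.7222, p* = 120.75.
With the tax, the buyer price exceeds the seller price by 49.2: (223 − 4.5q) − (18.5 + 4.5q) = 49.2 → q' = 17.2556.
Δq = 22.7222 − 17.2556 = 5.4666; the wedge equals the tax, 49.2.
Welfare loss = ½ × 5.4666 × 49.2 = $134.48.

$134.48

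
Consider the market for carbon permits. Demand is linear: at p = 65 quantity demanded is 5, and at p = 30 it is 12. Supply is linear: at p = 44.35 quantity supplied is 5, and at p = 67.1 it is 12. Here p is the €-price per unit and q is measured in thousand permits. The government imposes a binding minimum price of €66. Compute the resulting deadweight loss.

Demand slope = (30 − 65)/(12 − 5) = −5, so p = 90 − 5q.
Supply slope = (67.1 − 44.35)/(12 − 5) = 3.25, so p = 28.1 + 3.25q.
Competitive equilibrium: 90 − 5q = 28.1 + 3.25q → q* = 7.503, p* = 52.4848.
At the floor p = 66, quantity demanded = (90 − 66)/5 = 4.8.
Sellers' marginal cost at q' = 4.8: 28.1 + 3.25·4.8 = 43.7.
Δq = 7.503 − 4.8 = 2.703; wedge = 66 − 43.7 = 22.3.
Deadweight loss = ½ × 2.703 × 22.3 = €30.14 thousand.

€30.14 thousand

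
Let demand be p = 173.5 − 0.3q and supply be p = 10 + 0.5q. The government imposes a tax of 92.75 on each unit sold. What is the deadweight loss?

5376.60

Competitive equilibrium: 173.5 − 0.3q = 10 + 0.5q → q* = 204.375, p* = 112.1875.
With the tax, the buyer price exceeds the seller price by 92.75: (173.5 − 0.3q) − (10 + 0.5q) = 92.75 → q' = 88.4375.
Δq = 204.375 − 88.4375 = 115.9375; the wedge equals the tax, 92.75.
The triangle = ½ × 115.9375 × 92.75 = 5376.60.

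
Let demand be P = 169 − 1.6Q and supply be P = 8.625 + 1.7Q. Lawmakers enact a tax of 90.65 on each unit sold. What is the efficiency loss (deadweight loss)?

1245.06

Competitive equilibrium: 169 − 1.6Q = 8.625 + 1.7Q → Q* = 48.5985, P* = 91.2424.
With the tax, the buyer price exceeds the seller price by 90.65: (169 − 1.6Q) − (8.625 + 1.7Q) = 90.65 → Q' = 21.1288.
ΔQ = 48.5985 − 21.1288 = 27.4697; the wedge equals the tax, 90.65.
DWL = ½ × 27.4697 × 90.65 = 1245.06.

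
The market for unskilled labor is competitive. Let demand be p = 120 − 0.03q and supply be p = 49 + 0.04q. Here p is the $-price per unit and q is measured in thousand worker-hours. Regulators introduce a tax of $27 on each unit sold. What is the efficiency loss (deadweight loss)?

$5207.14 thousand

Competitive equilibrium: 120 − 0.03q = 49 + 0.04q → q* = 1014.2857, p* = 89.5714.
With the tax, the buyer price exceeds the seller price by 27: (120 − 0.03q) − (49 + 0.04q) = 27 → q' = 628.5714.
Δq = 1014.2857 − 628.5714 = 385.7143; the wedge equals the tax, 27.
DWL = ½ × 385.7143 × 27 = $5207.14 thousand.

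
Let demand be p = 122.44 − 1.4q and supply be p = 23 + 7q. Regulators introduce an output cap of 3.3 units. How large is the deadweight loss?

306.18

Competitive equilibrium: 122.44 − 1.4q = 23 + 7q → q* = 11.8381, p* = 105.8667.
At q = 3.3: demand price = 122.44 − 1.4·3.3 = 117.82; supply price = 23 + 7·3.3 = 46.1.
Δq = 11.8381 − 3.3 = 8.5381; wedge = 117.82 − 46.1 = 71.72.
DWL = ½ × 8.5381 × 71.72 = 306.18.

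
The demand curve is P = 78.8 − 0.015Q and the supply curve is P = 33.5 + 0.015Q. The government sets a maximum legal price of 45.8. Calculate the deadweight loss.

7141.50

Competitive equilibrium: 78.8 − 0.015Q = 33.5 + 0.015Q → Q* = 1510, P* = 56.15.
At the ceiling P = 45.8, quantity supplied = (45.8 − 33.5)/0.015 = 820.
Willingness to pay at Q' = 820: 78.8 − 0.015·820 = 66.5.
ΔQ = 1510 − 820 = 690; wedge = 66.5 − 45.8 = 20.7.
The triangle = ½ × 690 × 20.7 = 7141.50.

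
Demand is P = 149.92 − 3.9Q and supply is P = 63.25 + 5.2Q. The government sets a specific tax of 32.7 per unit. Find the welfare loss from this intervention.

58.75

Competitive equilibrium: 149.92 − 3.9Q = 63.25 + 5.2Q → Q* = 9.5242, P* = 112.7757.
With the tax, the buyer price exceeds the seller price by 32.7: (149.92 − 3.9Q) − (63.25 + 5.2Q) = 32.7 → Q' = 5.9308.
ΔQ = 9.5242 − 5.9308 = 3.5934; the wedge equals the tax, 32.7.
The triangle = ½ × 3.5934 × 32.7 = 58.75.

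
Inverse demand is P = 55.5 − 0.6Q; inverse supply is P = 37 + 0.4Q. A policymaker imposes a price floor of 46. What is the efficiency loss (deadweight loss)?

3.56

Competitive equilibrium: 55.5 − 0.6Q = 37 + 0.4Q → Q* = 18.5, P* = 44.4.
At the floor P = 46, quantity demanded = (55.5 − 46)/0.6 = 15.8333.
Sellers' marginal cost at Q' = 15.8333: 37 + 0.4·15.8333 = 43.3333.
ΔQ = 18.5 − 15.8333 = 2.6667; wedge = 46 − 43.3333 = 2.6667.
Welfare loss = ½ × 2.6667 × 2.6667 = 3.56.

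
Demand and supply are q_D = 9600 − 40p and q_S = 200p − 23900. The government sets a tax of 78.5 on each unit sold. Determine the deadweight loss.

102704.17

In inverse form: demand p = 240 − 0.025q, supply p = 119.5 + 0.005q.
Competitive equilibrium: 240 − 0.025q = 119.5 + 0.005q → q* = 4016.6667, p* = 139.5833.
With the tax, the buyer price exceeds the seller price by 78.5: (240 − 0.025q) − (119.5 + 0.005q) = 78.5 → q' = 1400.
Δq = 4016.6667 − 1400 = 2616.6667; the wedge equals the tax, 78.5.
Welfare loss = ½ × 2616.6667 × 78.5 = 102704.17.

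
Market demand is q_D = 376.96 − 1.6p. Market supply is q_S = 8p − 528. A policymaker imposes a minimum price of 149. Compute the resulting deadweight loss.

2875.91

In inverse form: demand p = 235.6 − 0.625q, supply p = 66 + 0.125q.
Competitive equilibrium: 235.6 − 0.625q = 66 + 0.125q → q* = 226.1333, p* = 94.2667.
At the floor p = 149, quantity demanded = (235.6 − 149)/0.625 = 138.56.
Sellers' marginal cost at q' = 138.56: 66 + 0.125·138.56 = 83.32.
Δq = 226.1333 − 138.56 = 87.5733; wedge = 149 − 83.32 = 65.68.
DWL = ½ × 87.5733 × 65.68 = 2875.91.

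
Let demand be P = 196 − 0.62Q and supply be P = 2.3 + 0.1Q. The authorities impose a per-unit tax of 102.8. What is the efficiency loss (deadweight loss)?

Competitive equilibrium: 196 − 0.62Q = 2.3 + 0.1Q → Q* = 269.0278, P* = 29.2028.
With the tax, the buyer price exceeds the seller price by 102.8: (196 − 0.62Q) − (2.3 + 0.1Q) = 102.8 → Q' = 126.25.
ΔQ = 269.0278 − 126.25 = 142.7778; the wedge equals the tax, 102.8.
Deadweight loss = ½ × 142.7778 × 102.8 = 7338.78.

7338.78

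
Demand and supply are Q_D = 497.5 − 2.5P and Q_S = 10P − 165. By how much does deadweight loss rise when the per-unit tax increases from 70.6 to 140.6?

In inverse form: demand P = 199 − 0.4Q, supply P = 16.5 + 0.1Q.
Competitive equilibrium: 199 − 0.4Q = 16.5 + 0.1Q → Q* = 365, P* = 53.
For a per-unit tax t: ΔQ = t/0.5, so DWL = ½·t·(t/0.5) = t²/1.
At t = 70.6: DWL = 4984.36. At t = 140.6: DWL = 19768.36.
Increase = 19768.36 − 4984.36 = 14784.

14784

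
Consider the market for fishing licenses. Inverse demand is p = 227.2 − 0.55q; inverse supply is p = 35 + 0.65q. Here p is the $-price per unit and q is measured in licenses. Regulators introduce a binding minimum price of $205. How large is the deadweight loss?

$8611.66

Competitive equilibrium: 227.2 − 0.55q = 35 + 0.65q → q* = 160.16667, p* = 139.10833.
At the floor p = 205, quantity demanded = (227.2 − 205)/0.55 = 40.36364.
Sellers' marginal cost at q' = 40.36364: 35 + 0.65·40.36364 = 61.23637.
Δq = 160.16667 − 40.36364 = 119.80303; wedge = 205 − 61.23637 = 143.76363.
DWL = ½ × 119.80303 × 143.76363 = $8611.66.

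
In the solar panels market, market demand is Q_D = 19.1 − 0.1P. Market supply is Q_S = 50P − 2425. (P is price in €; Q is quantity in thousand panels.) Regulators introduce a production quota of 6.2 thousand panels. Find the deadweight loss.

In inverse form: demand P = 191 − 10Q, supply P = 48.5 + 0.02Q.
Competitive equilibrium: 191 − 10Q = 48.5 + 0.02Q → Q* = 14.2216, P* = 48.7844.
At Q = 6.2: demand price = 191 − 10·6.2 = 129; supply price = 48.5 + 0.02·6.2 = 48.624.
ΔQ = 14.2216 − 6.2 = 8.0216; wedge = 129 − 48.624 = 80.376.
The triangle = ½ × 8.0216 × 80.376 = €322.37 thousand.

€322.37 thousand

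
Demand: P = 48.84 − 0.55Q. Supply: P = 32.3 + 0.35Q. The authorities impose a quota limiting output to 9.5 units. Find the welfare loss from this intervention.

35.47

Competitive equilibrium: 48.84 − 0.55Q = 32.3 + 0.35Q → Q* = 18.3778, P* = 38.7322.
At Q = 9.5: demand price = 48.84 − 0.55·9.5 = 43.615; supply price = 32.3 + 0.35·9.5 = 35.625.
ΔQ = 18.3778 − 9.5 = 8.8778; wedge = 43.615 − 35.625 = 7.99.
Welfare loss = ½ × 8.8778 × 7.99 = 35.47.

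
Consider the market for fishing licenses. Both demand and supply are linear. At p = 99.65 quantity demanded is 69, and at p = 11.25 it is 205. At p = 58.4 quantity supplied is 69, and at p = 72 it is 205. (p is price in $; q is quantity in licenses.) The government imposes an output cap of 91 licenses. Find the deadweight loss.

Demand slope = (11.25 − 99.65)/(205 − 69) = −0.65, so p = 144.5 − 0.65q.
Supply slope = (72 − 58.4)/(205 − 69) = 0.1, so p = 51.5 + 0.1q.
Competitive equilibrium: 144.5 − 0.65q = 51.5 + 0.1q → q* = 124, p* = 63.9.
At q = 91: demand price = 144.5 − 0.65·91 = 85.35; supply price = 51.5 + 0.1·91 = 60.6.
Δq = 124 − 91 = 33; wedge = 85.35 − 60.6 = 24.75.
Welfare loss = ½ × 33 × 24.75 = $408.375.

$408.375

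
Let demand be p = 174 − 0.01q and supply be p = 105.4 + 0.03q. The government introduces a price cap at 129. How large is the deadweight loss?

17236.06

Competitive equilibrium: 174 − 0.01q = 105.4 + 0.03q → q* = 1715, p* = 156.85.
At the ceiling p = 129, quantity supplied = (129 − 105.4)/0.03 = 786.666667.
Willingness to pay at q' = 786.666667: 174 − 0.01·786.666667 = 166.133333.
Δq = 1715 − 786.666667 = 928.333333; wedge = 166.133333 − 129 = 37.133333.
DWL = ½ × 928.333333 × 37.133333 = 17236.06.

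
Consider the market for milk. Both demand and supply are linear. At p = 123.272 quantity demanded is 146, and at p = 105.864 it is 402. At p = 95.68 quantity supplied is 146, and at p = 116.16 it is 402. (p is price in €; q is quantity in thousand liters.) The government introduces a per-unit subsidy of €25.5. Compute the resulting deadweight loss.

€2196.79 thousand

Demand slope = (105.864 − 123.272)/(402 − 146) = −0.068, so p = 133.2 − 0.068q.
Supply slope = (116.16 − 95.68)/(402 − 146) = 0.08, so p = 84 + 0.08q.
Competitive equilibrium: 133.2 − 0.068q = 84 + 0.08q → q* = 332.4324, p* = 110.5946.
The subsidy lowers effective supply by 25.5: p = 58.5 + 0.08q.
New quantity: 133.2 − 0.068q = 58.5 + 0.08q → q' = 504.7297.
Overproduction Δq = 504.7297 − 332.4324 = 172.2973; wedge = subsidy = 25.5.
Deadweight loss = ½ × 172.2973 × 25.5 = €2196.79 thousand.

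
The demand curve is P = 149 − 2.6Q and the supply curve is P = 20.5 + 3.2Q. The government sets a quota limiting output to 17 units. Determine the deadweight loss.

Competitive equilibrium: 149 − 2.6Q = 20.5 + 3.2Q → Q* = 22.1552, P* = 91.3966.
At Q = 17: demand price = 149 − 2.6·17 = 104.8; supply price = 20.5 + 3.2·17 = 74.9.
ΔQ = 22.1552 − 17 = 5.1552; wedge = 104.8 − 74.9 = 29.9.
Deadweight loss = ½ × 5.1552 × 29.9 = 77.07.

77.07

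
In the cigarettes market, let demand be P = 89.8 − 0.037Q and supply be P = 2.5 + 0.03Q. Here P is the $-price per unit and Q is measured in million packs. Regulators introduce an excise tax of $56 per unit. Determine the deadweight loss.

$23402.99 million

Competitive equilibrium: 89.8 − 0.037Q = 2.5 + 0.03Q → Q* = 1302.9851, P* = 41.5896.
With the tax, the buyer price exceeds the seller price by 56: (89.8 − 0.037Q) − (2.5 + 0.03Q) = 56 → Q' = 467.1642.
ΔQ = 1302.9851 − 467.1642 = 835.8209; the wedge equals the tax, 56.
The triangle = ½ × 835.8209 × 56 = $23402.99 million.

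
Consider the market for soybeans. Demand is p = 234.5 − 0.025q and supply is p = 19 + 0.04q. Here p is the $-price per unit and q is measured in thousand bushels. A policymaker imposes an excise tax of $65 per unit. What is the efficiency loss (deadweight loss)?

$32500 thousand

Competitive equilibrium: 234.5 − 0.025q = 19 + 0.04q → q* = 3315.3846, p* = 151.6154.
With the tax, the buyer price exceeds the seller price by 65: (234.5 − 0.025q) − (19 + 0.04q) = 65 → q' = 2315.3846.
Δq = 3315.3846 − 2315.3846 = 1000; the wedge equals the tax, 65.
Deadweight loss = ½ × 1000 × 65 = $32500 thousand.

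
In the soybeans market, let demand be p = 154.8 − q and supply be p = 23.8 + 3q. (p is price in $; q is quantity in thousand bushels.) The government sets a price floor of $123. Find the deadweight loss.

$1.805 thousand

Competitive equilibrium: 154.8 − q = 23.8 + 3q → q* = 32.75, p* = 122.05.
At the floor p = 123, quantity demanded = (154.8 − 123)/1 = 31.8.
Sellers' marginal cost at q' = 31.8: 23.8 + 3·31.8 = 119.2.
Δq = 32.75 − 31.8 = 0.95; wedge = 123 − 119.2 = 3.8.
The triangle = ½ × 0.95 × 3.8 = $1.805 thousand.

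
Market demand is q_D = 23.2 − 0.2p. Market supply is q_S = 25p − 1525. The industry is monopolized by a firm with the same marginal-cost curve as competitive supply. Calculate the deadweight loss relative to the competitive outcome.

74.43

In inverse form: demand p = 116 − 5q, supply p = 61 + 0.04q.
Competitive equilibrium: 116 − 5q = 61 + 0.04q → q* = 10.9127, p* = 61.4365.
Marginal revenue: MR = 116 − 10q. Set MR = MC: 116 − 10q = 61 + 0.04q → q_m = 5.4781.
Price p_m = 116 − 5·5.4781 = 88.6095; MC(q_m) = 61 + 0.04·5.4781 = 61.2191.
Competitive q* = 10.9127, so Δq = 5.4346; wedge = 88.6095 − 61.2191 = 27.3904.
The triangle = ½ × 5.4346 × 27.3904 = 74.43.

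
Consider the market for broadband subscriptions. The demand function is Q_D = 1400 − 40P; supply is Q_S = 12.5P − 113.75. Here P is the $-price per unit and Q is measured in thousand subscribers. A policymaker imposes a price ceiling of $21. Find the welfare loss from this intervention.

In inverse form: demand P = 35 − 0.025Q, supply P = 9.1 + 0.08Q.
Competitive equilibrium: 35 − 0.025Q = 9.1 + 0.08Q → Q* = 246.66667, P* = 28.83333.
At the ceiling P = 21, quantity supplied = (21 − 9.1)/0.08 = 148.75.
Willingness to pay at Q' = 148.75: 35 − 0.025·148.75 = 31.28125.
ΔQ = 246.66667 − 148.75 = 97.91667; wedge = 31.28125 − 21 = 10.28125.
The triangle = ½ × 97.91667 × 10.28125 = $503.35 thousand.

$503.35 thousand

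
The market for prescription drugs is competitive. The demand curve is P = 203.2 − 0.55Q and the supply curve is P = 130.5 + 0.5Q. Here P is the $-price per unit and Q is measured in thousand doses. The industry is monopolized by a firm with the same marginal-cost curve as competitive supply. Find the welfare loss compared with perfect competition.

Competitive equilibrium: 203.2 − 0.55Q = 130.5 + 0.5Q → Q* = 69.2381, P* = 165.119.
Marginal revenue: MR = 203.2 − 1.1Q. Set MR = MC: 203.2 − 1.1Q = 130.5 + 0.5Q → Q_m = 45.4375.
Price P_m = 203.2 − 0.55·45.4375 = 178.2094; MC(Q_m) = 130.5 + 0.5·45.4375 = 153.2188.
Competitive Q* = 69.2381, so ΔQ = 23.8006; wedge = 178.2094 − 153.2188 = 24.9906.
Welfare loss = ½ × 23.8006 × 24.9906 = $297.40 thousand.

$297.40 thousand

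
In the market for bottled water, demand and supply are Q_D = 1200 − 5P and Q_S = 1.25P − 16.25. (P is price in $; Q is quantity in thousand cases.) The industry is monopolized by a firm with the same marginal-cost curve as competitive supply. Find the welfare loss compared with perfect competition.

In inverse form: demand P = 240 − 0.2Q, supply P = 13 + 0.8Q.
Competitive equilibrium: 240 − 0.2Q = 13 + 0.8Q → Q* = 227, P* = 194.6.
Marginal revenue: MR = 240 − 0.4Q. Set MR = MC: 240 − 0.4Q = 13 + 0.8Q → Q_m = 189.1667.
Price P_m = 240 − 0.2·189.1667 = 202.1667; MC(Q_m) = 13 + 0.8·189.1667 = 164.3334.
Competitive Q* = 227, so ΔQ = 37.8333; wedge = 202.1667 − 164.3334 = 37.8333.
The triangle = ½ × 37.8333 × 37.8333 = $715.68 thousand.

$715.68 thousand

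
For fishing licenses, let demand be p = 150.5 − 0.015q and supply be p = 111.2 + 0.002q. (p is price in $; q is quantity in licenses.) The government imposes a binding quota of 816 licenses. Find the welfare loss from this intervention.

$19017.15

Competitive equilibrium: 150.5 − 0.015q = 111.2 + 0.002q → q* = 2311.7647, p* = 115.8235.
At q = 816: demand price = 150.5 − 0.015·816 = 138.26; supply price = 111.2 + 0.002·816 = 112.832.
Δq = 2311.7647 − 816 = 1495.7647; wedge = 138.26 − 112.832 = 25.428.
The triangle = ½ × 1495.7647 × 25.428 = $19017.15.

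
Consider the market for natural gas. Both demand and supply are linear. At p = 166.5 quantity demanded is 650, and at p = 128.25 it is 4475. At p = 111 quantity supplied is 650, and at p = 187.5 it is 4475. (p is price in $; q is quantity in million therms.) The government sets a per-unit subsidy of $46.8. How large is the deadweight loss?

Demand slope = (128.25 − 166.5)/(4475 − 650) = −0.01, so p = 173 − 0.01q.
Supply slope = (187.5 − 111)/(4475 − 650) = 0.02, so p = 98 + 0.02q.
Competitive equilibrium: 173 − 0.01q = 98 + 0.02q → q* = 2500, p* = 148.
The subsidy lowers effective supply by 46.8: p = 51.2 + 0.02q.
New quantity: 173 − 0.01q = 51.2 + 0.02q → q' = 4060.
Overproduction Δq = 4060 − 2500 = 1560; wedge = subsidy = 46.8.
The triangle = ½ × 1560 × 46.8 = $36504 million.

$36504 million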